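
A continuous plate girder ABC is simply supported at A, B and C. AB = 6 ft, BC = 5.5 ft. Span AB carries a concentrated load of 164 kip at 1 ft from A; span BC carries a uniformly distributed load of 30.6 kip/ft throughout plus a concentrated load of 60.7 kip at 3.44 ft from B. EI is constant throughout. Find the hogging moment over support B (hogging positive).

Insert a hinge at B; M_B is the redundant, and each span becomes simply supported.
End slopes at the hinge B, treating each span as simply supported:
  span AB: point load 164 at a = 1: Pab(L + a)/(6LEI) = 159.4/EI
  span BC: UDL 30.6: wL³/(24EI) = 212.1/EI
  span BC: point load 60.7 at a = 3.44: Pab(L + b)/(6LEI) = 98.54/EI
  relative rotation θ_0 = (159.4 + 310.7)/EI = 470.1/EI
A unit hogging moment at B produces rotation L₁/(3EI) + L₂/(3EI) = 3.833/EI.
Slope continuity at B: θ_0 = M_B·3.833/EI, so M_B = 470.1/3.833 = 122.6 kip·ft (hogging).

M_B = 122.6 kip·ft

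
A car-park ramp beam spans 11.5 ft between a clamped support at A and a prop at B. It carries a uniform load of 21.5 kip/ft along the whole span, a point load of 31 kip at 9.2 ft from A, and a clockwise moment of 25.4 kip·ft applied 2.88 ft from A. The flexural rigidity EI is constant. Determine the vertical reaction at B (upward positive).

Take the reaction at B as the redundant and release it; the primary structure is a cantilever fixed at A.
Free-end deflection of the primary structure under the applied loading (downward +):
  UDL 21.5: wL⁴/(8EI) = 47005/EI
  point load 31 at a = 9.2: Pa²(3L − a)/(6EI) = 11064/EI
  clockwise couple 25.4 at a = 2.88: M₀a(2L − a)/(2EI) = 735.9/EI
  δ_0 = 58804/EI
Flexibility coefficient — unit upward force at B: δ_{BB} = L³/(3EI) = 507/EI.
The prop prevents deflection at B: R_B = δ_0/δ_{BB} = 58804/507 = 116 kip.

R_B = 116 kip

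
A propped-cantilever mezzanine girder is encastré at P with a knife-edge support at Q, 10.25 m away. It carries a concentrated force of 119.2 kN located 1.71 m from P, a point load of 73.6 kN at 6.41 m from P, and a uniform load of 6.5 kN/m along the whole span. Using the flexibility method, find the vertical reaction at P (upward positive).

R_P = 195.6 kN

Take the reaction at Q as the redundant and release it; the primary structure is a cantilever fixed at P.
Primary-structure tip deflection at Q by superposition:
  point load 119.2 at a = 1.71: Pa²(3L − a)/(6EI) = 1687/EI
  point load 73.6 at a = 6.41: Pa²(3L − a)/(6EI) = 12268/EI
  UDL 6.5: wL⁴/(8EI) = 8968/EI
  δ_0 = 22923/EI
Flexibility coefficient — unit upward force at Q: δ_{QQ} = L³/(3EI) = 359/EI.
The prop prevents deflection at Q: R_Q = δ_0/δ_{QQ} = 22923/359 = 63.86 kN.
Vertical equilibrium: R_P = ΣP − R_Q = 259.4 − 63.86 = 195.6 kN.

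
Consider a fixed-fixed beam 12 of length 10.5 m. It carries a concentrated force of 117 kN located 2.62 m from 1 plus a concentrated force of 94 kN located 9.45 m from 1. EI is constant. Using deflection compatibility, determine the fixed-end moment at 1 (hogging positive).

M_1 = 181.5 kN·m

Take the two fixed-end moments M_1, M_2 as redundants; the released structure is the simple span 12.
Simple-span end rotations at 1 and 2 under the given loads:
  at 1: point load 117 at a = 2.62: Pab(L + b)/(6LEI) = 704.7/EI
  at 2: point load 117 at a = 2.62: Pab(L + a)/(6LEI) = 503/EI
  at 1: point load 94 at a = 9.45: Pab(L + b)/(6LEI) = 171/EI
  at 2: point load 94 at a = 9.45: Pab(L + a)/(6LEI) = 295.4/EI
  θ_10 = 875.7/EI,  θ_20 = 798.4/EI
Flexibility coefficients: a unit moment at one end gives L/(3EI) there and L/(6EI) at the far end, so f₁₁ = f₂₂ = 3.5/EI and f₁₂ = f₂₁ = 1.75/EI.
Compatibility — zero rotation at each built-in end:
  3.5 M_1 + 1.75 M_2 = 875.7
  1.75 M_1 + 3.5 M_2 = 798.4
Solving the pair gives M_1 = 181.5 kN·m and M_2 = 137.4 kN·m (hogging).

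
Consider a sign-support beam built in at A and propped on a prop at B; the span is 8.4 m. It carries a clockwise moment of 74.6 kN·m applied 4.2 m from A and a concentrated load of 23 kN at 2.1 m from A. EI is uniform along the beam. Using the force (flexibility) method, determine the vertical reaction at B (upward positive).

Choose R_B as the redundant. The primary structure is the cantilever fixed at A.
Downward deflection at the released point B due to the loads:
  clockwise couple 74.6 at a = 4.2: M₀a(2L − a)/(2EI) = 1974/EI
  point load 23 at a = 2.1: Pa²(3L − a)/(6EI) = 390.5/EI
  δ_0 = 2364/EI
Tip deflection under a unit load at B: L³/(3EI) = 197.6/EI.
The prop prevents deflection at B: R_B = δ_0/δ_{BB} = 2364/197.6 = 11.97 kN.

R_B = 11.97 kN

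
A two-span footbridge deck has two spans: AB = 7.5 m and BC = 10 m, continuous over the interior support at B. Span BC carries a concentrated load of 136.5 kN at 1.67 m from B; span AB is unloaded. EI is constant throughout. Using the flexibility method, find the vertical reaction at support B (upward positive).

Take M_B as the redundant. Released structure: two simple spans AB and BC with a hinge at B.
Rotations at B on the released spans (each span's end-slope, ×1/EI):
  span BC: point load 136.5 at a = 1.67: Pab(L + b)/(6LEI) = 580.1/EI
  relative rotation θ_0 = (0 + 580.1)/EI = 580.1/EI
A unit hogging moment at B produces rotation L₁/(3EI) + L₂/(3EI) = 5.833/EI.
Compatibility: M_B·(L₁+L₂)/(3EI) = θ_0, giving M_B = 99.45 kN·m (hogging).
Span AB, ΣM about A with M_B applied at B: R_B^{AB}·7.5 = 0 + 99.45, so R_B^{AB} = 13.26 kN and R_A = 0 − 13.26 = -13.26 kN.
Span BC, ΣM about C: R_B^{BC}·10 = 1137 + 99.45, so R_B^{BC} = 123.6 kN and R_C = 136.5 − 123.6 = 12.85 kN.
R_B = 13.26 + 123.6 = 136.9 kN.

R_B = 136.9 kN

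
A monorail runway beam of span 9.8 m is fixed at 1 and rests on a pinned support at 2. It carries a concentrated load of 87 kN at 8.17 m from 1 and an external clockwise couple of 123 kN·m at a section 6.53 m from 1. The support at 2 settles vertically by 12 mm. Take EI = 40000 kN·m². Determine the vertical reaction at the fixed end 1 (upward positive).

Take the reaction at 2 as the redundant and release it; the primary structure is a cantilever fixed at 1.
Free-end deflection of the primary structure under the applied loading (downward +):
  point load 87 at a = 8.17: Pa²(3L − a)/(6EI) = 20548/EI
  clockwise couple 123 at a = 6.53: M₀a(2L − a)/(2EI) = 5249/EI
  δ_0 = 25796/EI
Tip deflection under a unit load at 2: L³/(3EI) = 313.7/EI.
With EI = 40000 kN·m²: δ_0 = 0.64491 m and δ_{22} = 0.007843 m/kN.
Compatibility — the beam at 2 must follow the support down by 0.012 m: δ_0 − R_2·δ_{22} = 0.012, so R_2 = (0.64491 − 0.012)/0.007843 = 80.69 kN.
Vertical equilibrium: R_1 = ΣP − R_2 = 87 − 80.69 = 6.305 kN.

R_1 = 6.305 kN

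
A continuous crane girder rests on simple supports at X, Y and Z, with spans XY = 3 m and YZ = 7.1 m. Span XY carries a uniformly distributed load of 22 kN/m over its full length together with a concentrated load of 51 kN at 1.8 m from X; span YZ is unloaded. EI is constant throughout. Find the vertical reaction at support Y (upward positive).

R_Y = 71.22 kN

Release continuity at Y by inserting a hinge; the redundant is the internal moment M_Y. The primary structure is two simply-supported spans XY and YZ.
Discontinuity in slope at Y on the released structure — sum the simple-span end rotations:
  span XY: UDL 22: wL³/(24EI) = 24.75/EI
  span XY: point load 51 at a = 1.8: Pab(L + a)/(6LEI) = 29.38/EI
  relative rotation θ_0 = (54.13 + 0)/EI = 54.13/EI
A unit hogging moment at Y produces rotation L₁/(3EI) + L₂/(3EI) = 3.367/EI.
Compatibility: M_Y·(L₁+L₂)/(3EI) = θ_0, giving M_Y = 16.08 kN·m (hogging).
Span XY, ΣM about X with M_Y applied at Y: R_Y^{XY}·3 = 190.8 + 16.08, so R_Y^{XY} = 68.96 kN and R_X = 117 − 68.96 = 48.04 kN.
Span YZ, ΣM about Z: R_Y^{YZ}·7.1 = 0 + 16.08, so R_Y^{YZ} = 2.264 kN and R_Z = 0 − 2.264 = -2.264 kN.
R_Y = 68.96 + 2.264 = 71.22 kN.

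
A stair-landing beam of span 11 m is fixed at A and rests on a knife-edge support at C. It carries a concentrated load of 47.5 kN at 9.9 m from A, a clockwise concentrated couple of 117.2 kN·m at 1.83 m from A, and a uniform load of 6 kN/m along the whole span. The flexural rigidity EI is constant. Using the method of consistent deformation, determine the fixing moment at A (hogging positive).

Choose R_C as the redundant. The primary structure is the cantilever fixed at A.
Downward deflection at the released point C due to the loads:
  point load 47.5 at a = 9.9: Pa²(3L − a)/(6EI) = 17924/EI
  clockwise couple 117.2 at a = 1.83: M₀a(2L − a)/(2EI) = 2163/EI
  UDL 6: wL⁴/(8EI) = 10981/EI
  δ_0 = 31067/EI
Flexibility coefficient — unit upward force at C: δ_{CC} = L³/(3EI) = 443.7/EI.
Compatibility at C: δ_0 − R_C·δ_{CC} = 0, so R_C = 31067/443.7 = 70.02 kN.
Moment equilibrium about A: M_A = Σ(load moments about A) − R_C·L = 950.5 − 70.02×11 = 180.2 kN·m.

M_A = 180.2 kN·m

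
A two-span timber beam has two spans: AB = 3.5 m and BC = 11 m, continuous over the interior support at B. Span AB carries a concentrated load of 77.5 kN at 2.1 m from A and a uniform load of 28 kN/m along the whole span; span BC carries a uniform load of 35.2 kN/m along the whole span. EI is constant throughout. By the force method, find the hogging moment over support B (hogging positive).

M_B = 426.8 kN·m

Release continuity at B by inserting a hinge; the redundant is the internal moment M_B. The primary structure is two simply-supported spans AB and BC.
Discontinuity in slope at B on the released structure — sum the simple-span end rotations:
  span AB: point load 77.5 at a = 2.1: Pab(L + a)/(6LEI) = 60.76/EI
  span AB: UDL 28: wL³/(24EI) = 50.02/EI
  span BC: UDL 35.2: wL³/(24EI) = 1952/EI
  relative rotation θ_0 = (110.8 + 1952)/EI = 2063/EI
A unit hogging moment at B produces rotation L₁/(3EI) + L₂/(3EI) = 4.833/EI.
Compatibility: M_B·(L₁+L₂)/(3EI) = θ_0, giving M_B = 426.8 kN·m (hogging).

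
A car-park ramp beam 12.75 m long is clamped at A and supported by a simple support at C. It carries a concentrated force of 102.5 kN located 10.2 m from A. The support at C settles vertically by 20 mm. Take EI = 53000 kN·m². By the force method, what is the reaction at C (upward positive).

Take the reaction at C as the redundant and release it; the primary structure is a cantilever fixed at A.
Primary-structure tip deflection at C by superposition:
  point load 102.5 at a = 10.2: Pa²(3L − a)/(6EI) = 49855/EI
Flexibility coefficient — unit upward force at C: δ_{CC} = L³/(3EI) = 690.9/EI.
With EI = 53000 kN·m²: δ_0 = 0.94065 m and δ_{CC} = 0.013036 m/kN.
Compatibility — the beam at C must follow the support down by 0.02 m: δ_0 − R_C·δ_{CC} = 0.02, so R_C = (0.94065 − 0.02)/0.013036 = 70.63 kN.

R_C = 70.63 kN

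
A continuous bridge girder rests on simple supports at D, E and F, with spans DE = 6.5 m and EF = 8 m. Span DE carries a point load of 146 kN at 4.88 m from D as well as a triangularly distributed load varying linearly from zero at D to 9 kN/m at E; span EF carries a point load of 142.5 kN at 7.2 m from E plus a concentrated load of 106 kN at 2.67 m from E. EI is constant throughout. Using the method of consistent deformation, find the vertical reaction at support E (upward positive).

R_E = 269.4 kN

Release continuity at E by inserting a hinge; the redundant is the internal moment M_E. The primary structure is two simply-supported spans DE and EF.
End slopes at the hinge E, treating each span as simply supported:
  span DE: point load 146 at a = 4.88: Pab(L + a)/(6LEI) = 336.8/EI
  span DE: triangular load, peak 9: w₀L³/(45EI) = 54.92/EI
  span EF: point load 142.5 at a = 7.2: Pab(L + b)/(6LEI) = 150.5/EI
  span EF: point load 106 at a = 2.67: Pab(L + b)/(6LEI) = 418.9/EI
  relative rotation θ_0 = (391.7 + 569.4)/EI = 961.1/EI
A unit hogging moment at E produces rotation L₁/(3EI) + L₂/(3EI) = 4.833/EI.
Slope continuity at E: θ_0 = M_E·4.833/EI, so M_E = 961.1/4.833 = 198.9 kN·m (hogging).
Span DE, ΣM about D with M_E applied at E: R_E^{DE}·6.5 = 839.2 + 198.9, so R_E^{DE} = 159.7 kN and R_D = 175.2 − 159.7 = 15.54 kN.
Span EF, ΣM about F: R_E^{EF}·8 = 679 + 198.9, so R_E^{EF} = 109.7 kN and R_F = 248.5 − 109.7 = 138.8 kN.
R_E = 159.7 + 109.7 = 269.4 kN.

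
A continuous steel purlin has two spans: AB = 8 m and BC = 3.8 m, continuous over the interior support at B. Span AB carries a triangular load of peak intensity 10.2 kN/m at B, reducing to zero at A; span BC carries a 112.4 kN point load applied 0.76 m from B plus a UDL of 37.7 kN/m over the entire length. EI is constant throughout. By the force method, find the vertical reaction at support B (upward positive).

R_B = 216.4 kN

Take M_B as the redundant. Released structure: two simple spans AB and BC with a hinge at B.
Rotations at B on the released spans (each span's end-slope, ×1/EI):
  span AB: triangular load, peak 10.2: w₀L³/(45EI) = 116.1/EI
  span BC: point load 112.4 at a = 0.76: Pab(L + b)/(6LEI) = 77.91/EI
  span BC: UDL 37.7: wL³/(24EI) = 86.19/EI
  relative rotation θ_0 = (116.1 + 164.1)/EI = 280.2/EI
A unit hogging moment at B produces rotation L₁/(3EI) + L₂/(3EI) = 3.933/EI.
Slope continuity at B: θ_0 = M_B·3.933/EI, so M_B = 280.2/3.933 = 71.23 kN·m (hogging).
Span AB, ΣM about A with M_B applied at B: R_B^{AB}·8 = 217.6 + 71.23, so R_B^{AB} = 36.1 kN and R_A = 40.8 − 36.1 = 4.697 kN.
Span BC, ΣM about C: R_B^{BC}·3.8 = 613.9 + 71.23, so R_B^{BC} = 180.3 kN and R_C = 255.7 − 180.3 = 75.37 kN.
R_B = 36.1 + 180.3 = 216.4 kN.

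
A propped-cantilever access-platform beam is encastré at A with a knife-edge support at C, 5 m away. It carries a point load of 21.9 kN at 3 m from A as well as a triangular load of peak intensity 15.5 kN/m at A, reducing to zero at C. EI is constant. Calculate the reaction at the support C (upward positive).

R_C = 17.21 kN

Choose R_C as the redundant. The primary structure is the cantilever fixed at A.
Primary-structure tip deflection at C by superposition:
  point load 21.9 at a = 3: Pa²(3L − a)/(6EI) = 394.2/EI
  triangular load, peak 15.5 at the fixed end: w₀L⁴/(30EI) = 322.9/EI
  δ_0 = 717.1/EI
Tip deflection under a unit load at C: L³/(3EI) = 41.67/EI.
Compatibility at C: δ_0 − R_C·δ_{CC} = 0, so R_C = 717.1/41.67 = 17.21 kN.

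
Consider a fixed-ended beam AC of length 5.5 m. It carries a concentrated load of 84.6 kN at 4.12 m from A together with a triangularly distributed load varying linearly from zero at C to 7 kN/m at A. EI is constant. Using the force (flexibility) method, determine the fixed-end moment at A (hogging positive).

M_A = 32.53 kN·m

Release both end moments; the primary structure is a simply-supported span AC with redundants M_A and M_C.
End rotations of the released simple span under the applied load (×1/EI):
  at A: point load 84.6 at a = 4.12: Pab(L + b)/(6LEI) = 100.3/EI
  at C: point load 84.6 at a = 4.12: Pab(L + a)/(6LEI) = 140.2/EI
  at A: triangular load, peak 7: w₀L³/(45EI) = 25.88/EI
  at C: triangular load, peak 7: 7w₀L³/(360EI) = 22.65/EI
  θ_A0 = 126.2/EI,  θ_C0 = 162.9/EI
Flexibility coefficients: a unit moment at one end gives L/(3EI) there and L/(6EI) at the far end, so f₁₁ = f₂₂ = 1.833/EI and f₁₂ = f₂₁ = 0.9167/EI.
Compatibility — zero rotation at each built-in end:
  1.833 M_A + 0.9167 M_C = 126.2
  0.9167 M_A + 1.833 M_C = 162.9
Solving the pair gives M_A = 32.53 kN·m and M_C = 72.57 kN·m (hogging).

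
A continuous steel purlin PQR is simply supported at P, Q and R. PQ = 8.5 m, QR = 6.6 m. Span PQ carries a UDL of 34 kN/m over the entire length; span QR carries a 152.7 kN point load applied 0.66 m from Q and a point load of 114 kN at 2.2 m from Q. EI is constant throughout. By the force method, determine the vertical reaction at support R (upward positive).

Take M_Q as the redundant. Released structure: two simple spans PQ and QR with a hinge at Q.
Rotations at Q on the released spans (each span's end-slope, ×1/EI):
  span PQ: UDL 34: wL³/(24EI) = 870/EI
  span QR: point load 152.7 at a = 0.66: Pab(L + b)/(6LEI) = 189.6/EI
  span QR: point load 114 at a = 2.2: Pab(L + b)/(6LEI) = 306.5/EI
  relative rotation θ_0 = (870 + 496.1)/EI = 1366/EI
A unit hogging moment at Q produces rotation L₁/(3EI) + L₂/(3EI) = 5.033/EI.
Compatibility: M_Q·(L₁+L₂)/(3EI) = θ_0, giving M_Q = 271.4 kN·m (hogging).
Span QR, ΣM about R: R_Q^{QR}·6.6 = 1409 + 271.4, so R_Q^{QR} = 254.6 kN and R_R = 266.7 − 254.6 = 12.15 kN.

R_R = 12.15 kN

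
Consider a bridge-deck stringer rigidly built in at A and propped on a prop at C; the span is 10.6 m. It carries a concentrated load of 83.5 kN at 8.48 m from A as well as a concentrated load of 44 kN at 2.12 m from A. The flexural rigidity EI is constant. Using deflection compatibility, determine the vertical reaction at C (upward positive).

R_C = 61.25 kN

Choose R_C as the redundant. The primary structure is the cantilever fixed at A.
Downward deflection at the released point C due to the loads:
  point load 83.5 at a = 8.48: Pa²(3L − a)/(6EI) = 23338/EI
  point load 44 at a = 2.12: Pa²(3L − a)/(6EI) = 978.2/EI
  δ_0 = 24316/EI
Flexibility coefficient — unit upward force at C: δ_{CC} = L³/(3EI) = 397/EI.
The prop prevents deflection at C: R_C = δ_0/δ_{CC} = 24316/397 = 61.25 kN.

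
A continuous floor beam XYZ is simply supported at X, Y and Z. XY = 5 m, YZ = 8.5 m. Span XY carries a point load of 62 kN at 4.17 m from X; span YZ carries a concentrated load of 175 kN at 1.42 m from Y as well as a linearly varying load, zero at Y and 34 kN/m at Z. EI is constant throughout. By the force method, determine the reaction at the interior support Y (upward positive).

Take M_Y as the redundant. Released structure: two simple spans XY and YZ with a hinge at Y.
Discontinuity in slope at Y on the released structure — sum the simple-span end rotations:
  span XY: point load 62 at a = 4.17: Pab(L + a)/(6LEI) = 65.59/EI
  span YZ: point load 175 at a = 1.42: Pab(L + b)/(6LEI) = 537.5/EI
  span YZ: triangular load, peak 34: 7w₀L³/(360EI) = 406/EI
  relative rotation θ_0 = (65.59 + 943.5)/EI = 1009/EI
A unit hogging moment at Y produces rotation L₁/(3EI) + L₂/(3EI) = 4.5/EI.
Slope continuity at Y: θ_0 = M_Y·4.5/EI, so M_Y = 1009/4.5 = 224.2 kN·m (hogging).
Span XY, ΣM about X with M_Y applied at Y: R_Y^{XY}·5 = 258.5 + 224.2, so R_Y^{XY} = 96.56 kN and R_X = 62 − 96.56 = -34.56 kN.
Span YZ, ΣM about Z: R_Y^{YZ}·8.5 = 1648 + 224.2, so R_Y^{YZ} = 220.3 kN and R_Z = 319.5 − 220.3 = 99.19 kN.
R_Y = 96.56 + 220.3 = 316.9 kN.

R_Y = 316.9 kN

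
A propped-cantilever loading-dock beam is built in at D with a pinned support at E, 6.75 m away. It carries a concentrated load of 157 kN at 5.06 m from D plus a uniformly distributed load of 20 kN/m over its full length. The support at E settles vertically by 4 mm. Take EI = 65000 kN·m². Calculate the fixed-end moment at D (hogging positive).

M_D = 255.4 kN·m

Remove the prop at E; the released (primary) structure is a cantilever built in at D.
Deflection at E on the released cantilever, summing each load's contribution:
  point load 157 at a = 5.06: Pa²(3L − a)/(6EI) = 10177/EI
  UDL 20: wL⁴/(8EI) = 5190/EI
  δ_0 = 15367/EI
Flexibility coefficient — unit upward force at E: δ_{EE} = L³/(3EI) = 102.5/EI.
With EI = 65000 kN·m²: δ_0 = 0.23641 m and δ_{EE} = 0.001577 m/kN.
Compatibility — the beam at E must follow the support down by 0.004 m: δ_0 − R_E·δ_{EE} = 0.004, so R_E = (0.23641 − 0.004)/0.001577 = 147.4 kN.
Moment equilibrium about D: M_D = Σ(load moments about D) − R_E·L = 1250 − 147.4×6.75 = 255.4 kN·m.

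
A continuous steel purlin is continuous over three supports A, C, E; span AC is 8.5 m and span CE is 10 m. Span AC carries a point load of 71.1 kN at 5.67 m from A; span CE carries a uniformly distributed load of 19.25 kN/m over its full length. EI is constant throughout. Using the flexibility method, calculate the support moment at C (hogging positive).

M_C = 181.5 kN·m

Insert a hinge at C; M_C is the redundant, and each span becomes simply supported.
Rotations at C on the released spans (each span's end-slope, ×1/EI):
  span AC: point load 71.1 at a = 5.67: Pab(L + a)/(6LEI) = 317/EI
  span CE: UDL 19.25: wL³/(24EI) = 802.1/EI
  relative rotation θ_0 = (317 + 802.1)/EI = 1119/EI
A unit hogging moment at C produces rotation L₁/(3EI) + L₂/(3EI) = 6.167/EI.
Slope continuity at C: θ_0 = M_C·6.167/EI, so M_C = 1119/6.167 = 181.5 kN·m (hogging).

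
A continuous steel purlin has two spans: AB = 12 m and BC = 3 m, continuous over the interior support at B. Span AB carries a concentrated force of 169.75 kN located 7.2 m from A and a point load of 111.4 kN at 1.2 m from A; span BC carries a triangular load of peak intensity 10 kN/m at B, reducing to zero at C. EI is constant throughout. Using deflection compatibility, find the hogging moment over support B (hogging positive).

M_B = 367 kN·m

Take M_B as the redundant. Released structure: two simple spans AB and BC with a hinge at B.
Rotations at B on the released spans (each span's end-slope, ×1/EI):
  span AB: point load 169.75 at a = 7.2: Pab(L + a)/(6LEI) = 1564/EI
  span AB: point load 111.4 at a = 1.2: Pab(L + a)/(6LEI) = 264.7/EI
  span BC: triangular load, peak 10: w₀L³/(45EI) = 6/EI
  relative rotation θ_0 = (1829 + 6)/EI = 1835/EI
A unit hogging moment at B produces rotation L₁/(3EI) + L₂/(3EI) = 5/EI.
Slope continuity at B: θ_0 = M_B·5/EI, so M_B = 1835/5 = 367 kN·m (hogging).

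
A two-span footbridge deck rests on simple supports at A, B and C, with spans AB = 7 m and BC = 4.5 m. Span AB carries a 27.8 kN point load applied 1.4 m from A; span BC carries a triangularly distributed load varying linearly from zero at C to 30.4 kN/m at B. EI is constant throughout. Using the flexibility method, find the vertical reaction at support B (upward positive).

R_B = 61.17 kN

Insert a hinge at B; M_B is the redundant, and each span becomes simply supported.
Discontinuity in slope at B on the released structure — sum the simple-span end rotations:
  span AB: point load 27.8 at a = 1.4: Pab(L + a)/(6LEI) = 43.59/EI
  span BC: triangular load, peak 30.4: w₀L³/(45EI) = 61.56/EI
  relative rotation θ_0 = (43.59 + 61.56)/EI = 105.2/EI
A unit hogging moment at B produces rotation L₁/(3EI) + L₂/(3EI) = 3.833/EI.
Slope continuity at B: θ_0 = M_B·3.833/EI, so M_B = 105.2/3.833 = 27.43 kN·m (hogging).
Span AB, ΣM about A with M_B applied at B: R_B^{AB}·7 = 38.92 + 27.43, so R_B^{AB} = 9.479 kN and R_A = 27.8 − 9.479 = 18.32 kN.
Span BC, ΣM about C: R_B^{BC}·4.5 = 205.2 + 27.43, so R_B^{BC} = 51.7 kN and R_C = 68.4 − 51.7 = 16.7 kN.
R_B = 9.479 + 51.7 = 61.17 kN.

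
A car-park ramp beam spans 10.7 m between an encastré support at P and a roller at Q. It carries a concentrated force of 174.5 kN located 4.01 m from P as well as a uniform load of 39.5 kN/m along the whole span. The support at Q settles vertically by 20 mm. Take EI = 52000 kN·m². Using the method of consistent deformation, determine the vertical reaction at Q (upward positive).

R_Q = 188.1 kN

Release the roller at Q. Primary structure: cantilever fixed at P.
Free-end deflection of the primary structure under the applied loading (downward +):
  point load 174.5 at a = 4.01: Pa²(3L − a)/(6EI) = 13137/EI
  UDL 39.5: wL⁴/(8EI) = 64721/EI
  δ_0 = 77857/EI
Flexibility coefficient — unit upward force at Q: δ_{QQ} = L³/(3EI) = 408.3/EI.
With EI = 52000 kN·m²: δ_0 = 1.4973 m and δ_{QQ} = 0.007853 m/kN.
Compatibility — the beam at Q must follow the support down by 0.02 m: δ_0 − R_Q·δ_{QQ} = 0.02, so R_Q = (1.4973 − 0.02)/0.007853 = 188.1 kN.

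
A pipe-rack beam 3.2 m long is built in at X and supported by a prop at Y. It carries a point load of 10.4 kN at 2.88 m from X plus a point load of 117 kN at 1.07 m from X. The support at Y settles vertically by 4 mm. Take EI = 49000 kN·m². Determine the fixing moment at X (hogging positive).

M_X = 128.5 kN·m

Take the reaction at Y as the redundant and release it; the primary structure is a cantilever fixed at X.
Downward deflection at the released point Y due to the loads:
  point load 10.4 at a = 2.88: Pa²(3L − a)/(6EI) = 96.61/EI
  point load 117 at a = 1.07: Pa²(3L − a)/(6EI) = 190.4/EI
  δ_0 = 287.1/EI
Flexibility coefficient — unit upward force at Y: δ_{YY} = L³/(3EI) = 10.92/EI.
With EI = 49000 kN·m²: δ_0 = 0.005858 m and δ_{YY} = 0.000223 m/kN.
Compatibility — the beam at Y must follow the support down by 0.004 m: δ_0 − R_Y·δ_{YY} = 0.004, so R_Y = (0.005858 − 0.004)/0.000223 = 8.336 kN.
Moment equilibrium about X: M_X = Σ(load moments about X) − R_Y·L = 155.1 − 8.336×3.2 = 128.5 kN·m.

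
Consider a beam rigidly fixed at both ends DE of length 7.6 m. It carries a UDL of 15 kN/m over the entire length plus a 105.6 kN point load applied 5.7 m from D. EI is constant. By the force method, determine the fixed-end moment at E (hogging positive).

Release both end moments; the primary structure is a simply-supported span DE with redundants M_D and M_E.
Simple-span end rotations at D and E under the given loads:
  at D: UDL 15: wL³/(24EI) = 274.4/EI
  at E: UDL 15: wL³/(24EI) = 274.4/EI
  at D: point load 105.6 at a = 5.7: Pab(L + b)/(6LEI) = 238.3/EI
  at E: point load 105.6 at a = 5.7: Pab(L + a)/(6LEI) = 333.6/EI
  θ_D0 = 512.6/EI,  θ_E0 = 607.9/EI
Flexibility coefficients: a unit moment at one end gives L/(3EI) there and L/(6EI) at the far end, so f₁₁ = f₂₂ = 2.533/EI and f₁₂ = f₂₁ = 1.267/EI.
Compatibility — zero rotation at each built-in end:
  2.533 M_D + 1.267 M_E = 512.6
  1.267 M_D + 2.533 M_E = 607.9
Solving the pair gives M_D = 109.8 kN·m and M_E = 185.1 kN·m (hogging).

M_E = 185.1 kN·m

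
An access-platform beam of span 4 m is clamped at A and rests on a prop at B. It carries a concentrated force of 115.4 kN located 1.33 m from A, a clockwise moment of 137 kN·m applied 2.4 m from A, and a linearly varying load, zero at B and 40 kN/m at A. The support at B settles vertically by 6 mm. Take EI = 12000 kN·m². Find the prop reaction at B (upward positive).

Choose R_B as the redundant. The primary structure is the cantilever fixed at A.
Free-end deflection of the primary structure under the applied loading (downward +):
  point load 115.4 at a = 1.33: Pa²(3L − a)/(6EI) = 363/EI
  clockwise couple 137 at a = 2.4: M₀a(2L − a)/(2EI) = 920.6/EI
  triangular load, peak 40 at the fixed end: w₀L⁴/(30EI) = 341.3/EI
  δ_0 = 1625/EI
Tip deflection under a unit load at B: L³/(3EI) = 21.33/EI.
With EI = 12000 kN·m²: δ_0 = 0.13542 m and δ_{BB} = 0.001778 m/kN.
Compatibility — the beam at B must follow the support down by 0.006 m: δ_0 − R_B·δ_{BB} = 0.006, so R_B = (0.13542 − 0.006)/0.001778 = 72.8 kN.

R_B = 72.8 kN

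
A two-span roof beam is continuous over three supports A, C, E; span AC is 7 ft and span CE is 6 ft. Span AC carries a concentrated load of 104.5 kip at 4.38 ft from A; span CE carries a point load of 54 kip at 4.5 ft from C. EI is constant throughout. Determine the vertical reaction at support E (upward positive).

R_E = 25.08 kip

Insert a hinge at C; M_C is the redundant, and each span becomes simply supported.
End slopes at the hinge C, treating each span as simply supported:
  span AC: point load 104.5 at a = 4.38: Pab(L + a)/(6LEI) = 324.9/EI
  span CE: point load 54 at a = 4.5: Pab(L + b)/(6LEI) = 75.94/EI
  relative rotation θ_0 = (324.9 + 75.94)/EI = 400.9/EI
A unit hogging moment at C produces rotation L₁/(3EI) + L₂/(3EI) = 4.333/EI.
Slope continuity at C: θ_0 = M_C·4.333/EI, so M_C = 400.9/4.333 = 92.51 kip·ft (hogging).
Span CE, ΣM about E: R_C^{CE}·6 = 81 + 92.51, so R_C^{CE} = 28.92 kip and R_E = 54 − 28.92 = 25.08 kip.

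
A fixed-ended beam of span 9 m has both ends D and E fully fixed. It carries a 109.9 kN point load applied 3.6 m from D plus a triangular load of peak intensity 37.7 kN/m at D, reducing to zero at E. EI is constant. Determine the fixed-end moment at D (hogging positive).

Release both end moments; the primary structure is a simply-supported span DE with redundants M_D and M_E.
On the primary (simply-supported) span, the end slopes from the loading are:
  at D: point load 109.9 at a = 3.6: Pab(L + b)/(6LEI) = 569.7/EI
  at E: point load 109.9 at a = 3.6: Pab(L + a)/(6LEI) = 498.5/EI
  at D: triangular load, peak 37.7: w₀L³/(45EI) = 610.7/EI
  at E: triangular load, peak 37.7: 7w₀L³/(360EI) = 534.4/EI
  θ_D0 = 1180/EI,  θ_E0 = 1033/EI
Flexibility coefficients: a unit moment at one end gives L/(3EI) there and L/(6EI) at the far end, so f₁₁ = f₂₂ = 3/EI and f₁₂ = f₂₁ = 1.5/EI.
Compatibility — zero rotation at each built-in end:
  3 M_D + 1.5 M_E = 1180
  1.5 M_D + 3 M_E = 1033
Solving the pair gives M_D = 295.1 kN·m and M_E = 196.7 kN·m (hogging).

M_D = 295.1 kN·m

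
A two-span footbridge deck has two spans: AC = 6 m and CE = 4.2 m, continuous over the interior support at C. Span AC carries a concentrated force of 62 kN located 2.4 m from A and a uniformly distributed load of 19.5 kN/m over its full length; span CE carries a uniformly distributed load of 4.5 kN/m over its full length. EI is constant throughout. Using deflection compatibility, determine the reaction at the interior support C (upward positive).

Insert a hinge at C; M_C is the redundant, and each span becomes simply supported.
Discontinuity in slope at C on the released structure — sum the simple-span end rotations:
  span AC: point load 62 at a = 2.4: Pab(L + a)/(6LEI) = 125/EI
  span AC: UDL 19.5: wL³/(24EI) = 175.5/EI
  span CE: UDL 4.5: wL³/(24EI) = 13.89/EI
  relative rotation θ_0 = (300.5 + 13.89)/EI = 314.4/EI
A unit hogging moment at C produces rotation L₁/(3EI) + L₂/(3EI) = 3.4/EI.
Slope continuity at C: θ_0 = M_C·3.4/EI, so M_C = 314.4/3.4 = 92.47 kN·m (hogging).
Span AC, ΣM about A with M_C applied at C: R_C^{AC}·6 = 499.8 + 92.47, so R_C^{AC} = 98.71 kN and R_A = 179 − 98.71 = 80.29 kN.
Span CE, ΣM about E: R_C^{CE}·4.2 = 39.69 + 92.47, so R_C^{CE} = 31.47 kN and R_E = 18.9 − 31.47 = -12.57 kN.
R_C = 98.71 + 31.47 = 130.2 kN.

R_C = 130.2 kN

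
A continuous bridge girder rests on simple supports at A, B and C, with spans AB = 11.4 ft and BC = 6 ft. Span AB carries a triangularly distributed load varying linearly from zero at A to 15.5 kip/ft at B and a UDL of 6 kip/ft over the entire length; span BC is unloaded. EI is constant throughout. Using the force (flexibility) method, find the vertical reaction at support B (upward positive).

R_B = 131.7 kip

Take M_B as the redundant. Released structure: two simple spans AB and BC with a hinge at B.
Discontinuity in slope at B on the released structure — sum the simple-span end rotations:
  span AB: triangular load, peak 15.5: w₀L³/(45EI) = 510.3/EI
  span AB: UDL 6: wL³/(24EI) = 370.4/EI
  relative rotation θ_0 = (880.7 + 0)/EI = 880.7/EI
A unit hogging moment at B produces rotation L₁/(3EI) + L₂/(3EI) = 5.8/EI.
Slope continuity at B: θ_0 = M_B·5.8/EI, so M_B = 880.7/5.8 = 151.8 kip·ft (hogging).
Span AB, ΣM about A with M_B applied at B: R_B^{AB}·11.4 = 1061 + 151.8, so R_B^{AB} = 106.4 kip and R_A = 156.8 − 106.4 = 50.33 kip.
Span BC, ΣM about C: R_B^{BC}·6 = 0 + 151.8, so R_B^{BC} = 25.31 kip and R_C = 0 − 25.31 = -25.31 kip.
R_B = 106.4 + 25.31 = 131.7 kip.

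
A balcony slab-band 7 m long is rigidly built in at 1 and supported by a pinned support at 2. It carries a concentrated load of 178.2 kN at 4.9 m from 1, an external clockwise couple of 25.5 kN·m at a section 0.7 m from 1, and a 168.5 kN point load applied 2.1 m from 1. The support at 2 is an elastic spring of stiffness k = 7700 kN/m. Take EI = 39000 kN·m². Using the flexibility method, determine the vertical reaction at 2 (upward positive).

Remove the prop at 2; the released (primary) structure is a cantilever built in at 1.
Primary-structure tip deflection at 2 by superposition:
  point load 178.2 at a = 4.9: Pa²(3L − a)/(6EI) = 11481/EI
  clockwise couple 25.5 at a = 0.7: M₀a(2L − a)/(2EI) = 118.7/EI
  point load 168.5 at a = 2.1: Pa²(3L − a)/(6EI) = 2341/EI
  δ_0 = 13940/EI
Tip deflection under a unit load at 2: L³/(3EI) = 114.3/EI.
With EI = 39000 kN·m²: δ_0 = 0.35744 m and δ_{22} = 0.002932 m/kN.
Compatibility — the spring shortens by R_2/k under the reaction it provides: δ_0 − R_2·δ_{22} = R_2/k. With 1/k = 0.00013 m/kN, R_2 = δ_0 / (δ_{22} + 1/k) = 0.35744 / (0.002932 + 0.00013) = 116.8 kN.

R_2 = 116.8 kN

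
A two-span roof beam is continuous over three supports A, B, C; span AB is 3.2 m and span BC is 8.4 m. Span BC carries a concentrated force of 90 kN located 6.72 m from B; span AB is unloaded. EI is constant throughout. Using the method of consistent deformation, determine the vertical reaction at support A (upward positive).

Insert a hinge at B; M_B is the redundant, and each span becomes simply supported.
Discontinuity in slope at B on the released structure — sum the simple-span end rotations:
  span BC: point load 90 at a = 6.72: Pab(L + b)/(6LEI) = 203.2/EI
  relative rotation θ_0 = (0 + 203.2)/EI = 203.2/EI
A unit hogging moment at B produces rotation L₁/(3EI) + L₂/(3EI) = 3.867/EI.
Compatibility: M_B·(L₁+L₂)/(3EI) = θ_0, giving M_B = 52.56 kN·m (hogging).
Span AB, ΣM about A with M_B applied at B: R_B^{AB}·3.2 = 0 + 52.56, so R_B^{AB} = 16.42 kN and R_A = 0 − 16.42 = -16.42 kN.

R_A = -16.42 kN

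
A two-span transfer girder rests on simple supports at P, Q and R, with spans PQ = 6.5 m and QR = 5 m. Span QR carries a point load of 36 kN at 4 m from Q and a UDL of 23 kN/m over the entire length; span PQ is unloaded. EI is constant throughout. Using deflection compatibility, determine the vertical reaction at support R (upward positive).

Insert a hinge at Q; M_Q is the redundant, and each span becomes simply supported.
Rotations at Q on the released spans (each span's end-slope, ×1/EI):
  span QR: point load 36 at a = 4: Pab(L + b)/(6LEI) = 28.8/EI
  span QR: UDL 23: wL³/(24EI) = 119.8/EI
  relative rotation θ_0 = (0 + 148.6)/EI = 148.6/EI
A unit hogging moment at Q produces rotation L₁/(3EI) + L₂/(3EI) = 3.833/EI.
Compatibility: M_Q·(L₁+L₂)/(3EI) = θ_0, giving M_Q = 38.76 kN·m (hogging).
Span QR, ΣM about R: R_Q^{QR}·5 = 323.5 + 38.76, so R_Q^{QR} = 72.45 kN and R_R = 151 − 72.45 = 78.55 kN.

R_R = 78.55 kN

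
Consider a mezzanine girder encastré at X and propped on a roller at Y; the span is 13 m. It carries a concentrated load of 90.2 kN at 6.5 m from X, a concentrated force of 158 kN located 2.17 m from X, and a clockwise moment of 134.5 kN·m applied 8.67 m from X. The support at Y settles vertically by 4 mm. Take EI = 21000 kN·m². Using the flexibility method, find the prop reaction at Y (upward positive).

Release the roller at Y. Primary structure: cantilever fixed at X.
Free-end deflection of the primary structure under the applied loading (downward +):
  point load 90.2 at a = 6.5: Pa²(3L − a)/(6EI) = 20643/EI
  point load 158 at a = 2.17: Pa²(3L − a)/(6EI) = 4567/EI
  clockwise couple 134.5 at a = 8.67: M₀a(2L − a)/(2EI) = 10104/EI
  δ_0 = 35314/EI
Flexibility coefficient — unit upward force at Y: δ_{YY} = L³/(3EI) = 732.3/EI.
With EI = 21000 kN·m²: δ_0 = 1.6816 m and δ_{YY} = 0.034873 m/kN.
Compatibility — the beam at Y must follow the support down by 0.004 m: δ_0 − R_Y·δ_{YY} = 0.004, so R_Y = (1.6816 − 0.004)/0.034873 = 48.11 kN.

R_Y = 48.11 kN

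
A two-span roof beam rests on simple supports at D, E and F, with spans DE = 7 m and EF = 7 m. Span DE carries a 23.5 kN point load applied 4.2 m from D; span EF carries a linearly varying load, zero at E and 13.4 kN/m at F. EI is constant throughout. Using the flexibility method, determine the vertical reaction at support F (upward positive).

R_F = 26.27 kN

Take M_E as the redundant. Released structure: two simple spans DE and EF with a hinge at E.
Rotations at E on the released spans (each span's end-slope, ×1/EI):
  span DE: point load 23.5 at a = 4.2: Pab(L + a)/(6LEI) = 73.7/EI
  span EF: triangular load, peak 13.4: 7w₀L³/(360EI) = 89.37/EI
  relative rotation θ_0 = (73.7 + 89.37)/EI = 163.1/EI
A unit hogging moment at E produces rotation L₁/(3EI) + L₂/(3EI) = 4.667/EI.
Compatibility: M_E·(L₁+L₂)/(3EI) = θ_0, giving M_E = 34.94 kN·m (hogging).
Span EF, ΣM about F: R_E^{EF}·7 = 109.4 + 34.94, so R_E^{EF} = 20.63 kN and R_F = 46.9 − 20.63 = 26.27 kN.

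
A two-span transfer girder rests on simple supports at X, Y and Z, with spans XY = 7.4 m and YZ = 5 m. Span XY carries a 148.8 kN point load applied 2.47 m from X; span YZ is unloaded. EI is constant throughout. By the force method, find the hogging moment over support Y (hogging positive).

Release continuity at Y by inserting a hinge; the redundant is the internal moment M_Y. The primary structure is two simply-supported spans XY and YZ.
Rotations at Y on the released spans (each span's end-slope, ×1/EI):
  span XY: point load 148.8 at a = 2.47: Pab(L + a)/(6LEI) = 402.8/EI
  relative rotation θ_0 = (402.8 + 0)/EI = 402.8/EI
A unit hogging moment at Y produces rotation L₁/(3EI) + L₂/(3EI) = 4.133/EI.
Slope continuity at Y: θ_0 = M_Y·4.133/EI, so M_Y = 402.8/4.133 = 97.45 kN·m (hogging).

M_Y = 97.45 kN·m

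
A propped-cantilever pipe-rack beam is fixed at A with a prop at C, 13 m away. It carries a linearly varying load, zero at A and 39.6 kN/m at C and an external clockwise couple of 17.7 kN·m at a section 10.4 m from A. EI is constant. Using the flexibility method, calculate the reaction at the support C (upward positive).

Release the roller at C. Primary structure: cantilever fixed at A.
Free-end deflection of the primary structure under the applied loading (downward +):
  triangular load, peak 39.6 at the free end: 11w₀L⁴/(120EI) = 103676/EI
  clockwise couple 17.7 at a = 10.4: M₀a(2L − a)/(2EI) = 1436/EI
  δ_0 = 105112/EI
Tip deflection under a unit load at C: L³/(3EI) = 732.3/EI.
The prop prevents deflection at C: R_C = δ_0/δ_{CC} = 105112/732.3 = 143.5 kN.

R_C = 143.5 kN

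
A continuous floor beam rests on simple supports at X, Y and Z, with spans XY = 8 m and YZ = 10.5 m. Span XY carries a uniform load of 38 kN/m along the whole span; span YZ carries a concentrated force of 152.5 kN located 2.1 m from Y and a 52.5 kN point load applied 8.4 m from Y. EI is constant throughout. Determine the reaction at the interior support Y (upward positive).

R_Y = 348.9 kN

Insert a hinge at Y; M_Y is the redundant, and each span becomes simply supported.
Discontinuity in slope at Y on the released structure — sum the simple-span end rotations:
  span XY: UDL 38: wL³/(24EI) = 810.7/EI
  span YZ: point load 152.5 at a = 2.1: Pab(L + b)/(6LEI) = 807/EI
  span YZ: point load 52.5 at a = 8.4: Pab(L + b)/(6LEI) = 185.2/EI
  relative rotation θ_0 = (810.7 + 992.2)/EI = 1803/EI
A unit hogging moment at Y produces rotation L₁/(3EI) + L₂/(3EI) = 6.167/EI.
Compatibility: M_Y·(L₁+L₂)/(3EI) = θ_0, giving M_Y = 292.4 kN·m (hogging).
Span XY, ΣM about X with M_Y applied at Y: R_Y^{XY}·8 = 1216 + 292.4, so R_Y^{XY} = 188.5 kN and R_X = 304 − 188.5 = 115.5 kN.
Span YZ, ΣM about Z: R_Y^{YZ}·10.5 = 1391 + 292.4, so R_Y^{YZ} = 160.3 kN and R_Z = 205 − 160.3 = 44.66 kN.
R_Y = 188.5 + 160.3 = 348.9 kN.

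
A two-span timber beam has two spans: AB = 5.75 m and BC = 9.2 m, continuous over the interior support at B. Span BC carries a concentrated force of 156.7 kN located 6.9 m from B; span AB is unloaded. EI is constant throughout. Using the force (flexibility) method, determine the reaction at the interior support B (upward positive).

Release continuity at B by inserting a hinge; the redundant is the internal moment M_B. The primary structure is two simply-supported spans AB and BC.
End slopes at the hinge B, treating each span as simply supported:
  span BC: point load 156.7 at a = 6.9: Pab(L + b)/(6LEI) = 518.1/EI
  relative rotation θ_0 = (0 + 518.1)/EI = 518.1/EI
A unit hogging moment at B produces rotation L₁/(3EI) + L₂/(3EI) = 4.983/EI.
Compatibility: M_B·(L₁+L₂)/(3EI) = θ_0, giving M_B = 104 kN·m (hogging).
Span AB, ΣM about A with M_B applied at B: R_B^{AB}·5.75 = 0 + 104, so R_B^{AB} = 18.08 kN and R_A = 0 − 18.08 = -18.08 kN.
Span BC, ΣM about C: R_B^{BC}·9.2 = 360.4 + 104, so R_B^{BC} = 50.48 kN and R_C = 156.7 − 50.48 = 106.2 kN.
R_B = 18.08 + 50.48 = 68.56 kN.

R_B = 68.56 kN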